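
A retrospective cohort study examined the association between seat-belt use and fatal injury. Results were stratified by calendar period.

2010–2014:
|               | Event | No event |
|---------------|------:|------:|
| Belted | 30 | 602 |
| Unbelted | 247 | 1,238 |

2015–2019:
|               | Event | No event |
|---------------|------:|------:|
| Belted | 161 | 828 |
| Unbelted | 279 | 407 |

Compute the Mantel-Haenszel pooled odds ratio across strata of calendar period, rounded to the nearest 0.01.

OR_MH = Σ(aᵢdᵢ/nᵢ) / Σ(bᵢcᵢ/nᵢ), where nᵢ is the stratum total.
Stratum 1 (2010–2014): n = 2117; a·d/n = 30·1238/2117 = 17.5437; b·c/n = 602·247/2117 = 70.2381
Stratum 2 (2015–2019): n = 1675; a·d/n = 161·407/1675 = 39.1206; b·c/n = 828·279/1675 = 137.9176
OR_MH = (17.5437 + 39.1206) / (70.2381 + 137.9176) = 56.6643 / 208.1557 = 0.27222

0.27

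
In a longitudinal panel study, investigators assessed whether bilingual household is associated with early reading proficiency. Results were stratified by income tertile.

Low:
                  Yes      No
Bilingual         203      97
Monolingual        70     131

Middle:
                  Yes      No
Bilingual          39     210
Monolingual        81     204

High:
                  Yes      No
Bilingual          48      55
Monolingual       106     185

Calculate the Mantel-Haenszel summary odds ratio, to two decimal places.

1.50

OR_MH = Σ(aᵢdᵢ/nᵢ) / Σ(bᵢcᵢ/nᵢ), where nᵢ is the stratum total.
Stratum 1 (Low): n = 501; a·d/n = 203·131/501 = 53.0798; b·c/n = 97·70/501 = 13.5529
Stratum 2 (Middle): n = 534; a·d/n = 39·204/534 = 14.8989; b·c/n = 210·81/534 = 31.8539
Stratum 3 (High): n = 394; a·d/n = 48·185/394 = 22.5381; b·c/n = 55·106/394 = 14.7970
OR_MH = (53.0798 + 14.8989 + 22.5381) / (13.5529 + 31.8539 + 14.7970) = 90.5168 / 60.2038 = 1.50351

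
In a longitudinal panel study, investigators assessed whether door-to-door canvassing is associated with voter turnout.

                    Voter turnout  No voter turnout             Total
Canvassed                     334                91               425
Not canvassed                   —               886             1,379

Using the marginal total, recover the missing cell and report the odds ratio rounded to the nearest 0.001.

6.596

The missing cell is in the unexposed row: 1379 − 886 = 493.
So a = 334, b = 91, c = 493, d = 886.
OR = (a·d)/(b·c) = (334 × 886) / (91 × 493) = 295924 / 44863 = 6.59617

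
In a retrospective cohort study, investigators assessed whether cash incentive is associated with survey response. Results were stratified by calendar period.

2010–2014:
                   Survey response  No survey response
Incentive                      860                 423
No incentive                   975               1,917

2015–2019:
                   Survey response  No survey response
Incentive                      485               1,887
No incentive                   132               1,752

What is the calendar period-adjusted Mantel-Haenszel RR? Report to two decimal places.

2.17

RR_MH = Σ(aᵢ·n₀ᵢ/nᵢ) / Σ(cᵢ·n₁ᵢ/nᵢ), with n₁ᵢ = aᵢ+bᵢ (exposed), n₀ᵢ = cᵢ+dᵢ (unexposed), nᵢ = n₁ᵢ+n₀ᵢ.
Stratum 1 (2010–2014): n₁ = 1283, n₀ = 2892, n = 4175; a·n₀/n = 860·2892/4175 = 595.7174; c·n₁/n = 975·1283/4175 = 299.6228
Stratum 2 (2015–2019): n₁ = 2372, n₀ = 1884, n = 4256; a·n₀/n = 485·1884/4256 = 214.6945; c·n₁/n = 132·2372/4256 = 73.5677
RR_MH = (595.7174 + 214.6945) / (299.6228 + 73.5677) = 810.4119 / 373.1904 = 2.17158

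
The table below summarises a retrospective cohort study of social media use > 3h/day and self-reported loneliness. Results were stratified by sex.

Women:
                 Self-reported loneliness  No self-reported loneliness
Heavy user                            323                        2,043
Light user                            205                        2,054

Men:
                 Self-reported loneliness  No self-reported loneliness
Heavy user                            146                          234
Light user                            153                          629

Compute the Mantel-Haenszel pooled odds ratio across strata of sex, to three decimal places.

OR_MH = Σ(aᵢdᵢ/nᵢ) / Σ(bᵢcᵢ/nᵢ), where nᵢ is the stratum total.
Stratum 1 (Women): n = 4625; a·d/n = 323·2054/4625 = 143.4469; b·c/n = 2043·205/4625 = 90.5546
Stratum 2 (Men): n = 1162; a·d/n = 146·629/1162 = 79.0310; b·c/n = 234·153/1162 = 30.8107
OR_MH = (143.4469 + 79.0310) / (90.5546 + 30.8107) = 222.4779 / 121.3653 = 1.83313

1.833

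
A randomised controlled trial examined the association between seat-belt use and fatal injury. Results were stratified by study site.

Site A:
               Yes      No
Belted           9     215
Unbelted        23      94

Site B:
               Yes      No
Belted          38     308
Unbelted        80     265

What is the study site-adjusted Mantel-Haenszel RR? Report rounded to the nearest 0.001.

0.400

RR_MH = Σ(aᵢ·n₀ᵢ/nᵢ) / Σ(cᵢ·n₁ᵢ/nᵢ), with n₁ᵢ = aᵢ+bᵢ (exposed), n₀ᵢ = cᵢ+dᵢ (unexposed), nᵢ = n₁ᵢ+n₀ᵢ.
Stratum 1 (Site A): n₁ = 224, n₀ = 117, n = 341; a·n₀/n = 9·117/341 = 3.0880; c·n₁/n = 23·224/341 = 15.1085
Stratum 2 (Site B): n₁ = 346, n₀ = 345, n = 691; a·n₀/n = 38·345/691 = 18.9725; c·n₁/n = 80·346/691 = 40.0579
RR_MH = (3.0880 + 18.9725) / (15.1085 + 40.0579) = 22.0605 / 55.1664 = 0.39989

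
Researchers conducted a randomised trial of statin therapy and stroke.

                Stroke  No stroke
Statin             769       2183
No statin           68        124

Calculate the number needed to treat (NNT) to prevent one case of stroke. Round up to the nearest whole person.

Risk in treated group = 769/2952 = 0.26050; risk in control = 68/192 = 0.35417.
Absolute risk reduction = 0.35417 − 0.26050 = 0.09367
NNT = 1 / ARR = 1 / 0.09367 = 10.676 → round up → 11

11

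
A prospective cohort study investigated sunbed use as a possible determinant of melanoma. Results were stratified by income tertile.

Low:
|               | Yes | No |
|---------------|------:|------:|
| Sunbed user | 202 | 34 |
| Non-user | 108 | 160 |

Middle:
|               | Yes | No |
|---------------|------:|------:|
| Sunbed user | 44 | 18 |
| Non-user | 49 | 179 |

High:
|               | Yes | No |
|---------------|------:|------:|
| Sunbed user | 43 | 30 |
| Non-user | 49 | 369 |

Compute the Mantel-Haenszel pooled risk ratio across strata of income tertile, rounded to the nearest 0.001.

RR_MH = Σ(aᵢ·n₀ᵢ/nᵢ) / Σ(cᵢ·n₁ᵢ/nᵢ), with n₁ᵢ = aᵢ+bᵢ (exposed), n₀ᵢ = cᵢ+dᵢ (unexposed), nᵢ = n₁ᵢ+n₀ᵢ.
Stratum 1 (Low): n₁ = 236, n₀ = 268, n = 504; a·n₀/n = 202·268/504 = 107.4127; c·n₁/n = 108·236/504 = 50.5714
Stratum 2 (Middle): n₁ = 62, n₀ = 228, n = 290; a·n₀/n = 44·228/290 = 34.5931; c·n₁/n = 49·62/290 = 10.4759
Stratum 3 (High): n₁ = 73, n₀ = 418, n = 491; a·n₀/n = 43·418/491 = 36.6069; c·n₁/n = 49·73/491 = 7.2851
RR_MH = (107.4127 + 34.5931 + 36.6069) / (50.5714 + 10.4759 + 7.2851) = 178.6127 / 68.3324 = 2.61388

2.614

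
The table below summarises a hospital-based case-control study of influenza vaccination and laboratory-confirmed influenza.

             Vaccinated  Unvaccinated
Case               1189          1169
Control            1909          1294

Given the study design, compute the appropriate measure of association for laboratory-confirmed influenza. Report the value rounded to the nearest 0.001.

Reading the table with exposure as columns: a = 1189 (Vaccinated, case), b = 1909 (Vaccinated, non-case), c = 1169 (Unvaccinated, case), d = 1294.
This is a hospital-based case-control study: participants were sampled on outcome status, so risks in the source population cannot be estimated directly — relative risk is not valid here. The odds ratio is the appropriate measure.
OR = (a·d)/(b·c) = (1189 × 1294) / (1909 × 1169) = 1538566 / 2231621 = 0.68944

0.689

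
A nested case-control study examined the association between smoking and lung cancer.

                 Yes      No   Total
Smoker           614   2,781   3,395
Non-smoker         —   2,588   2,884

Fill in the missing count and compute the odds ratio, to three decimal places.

1.930

The missing cell is in the unexposed row: 2884 − 2588 = 296.
So a = 614, b = 2781, c = 296, d = 2588.
OR = (a·d)/(b·c) = (614 × 2588) / (2781 × 296) = 1589032 / 823176 = 1.93037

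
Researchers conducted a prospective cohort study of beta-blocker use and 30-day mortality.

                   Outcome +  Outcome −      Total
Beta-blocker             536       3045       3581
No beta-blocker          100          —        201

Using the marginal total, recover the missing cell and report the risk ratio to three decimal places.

The missing cell is in the unexposed row: 201 − 100 = 101.
So a = 536, b = 3045, c = 100, d = 101.
RR = [a/(a+b)] / [c/(c+d)] = (536/3581) / (100/201) = 0.14968/0.49751 = 0.30085

0.301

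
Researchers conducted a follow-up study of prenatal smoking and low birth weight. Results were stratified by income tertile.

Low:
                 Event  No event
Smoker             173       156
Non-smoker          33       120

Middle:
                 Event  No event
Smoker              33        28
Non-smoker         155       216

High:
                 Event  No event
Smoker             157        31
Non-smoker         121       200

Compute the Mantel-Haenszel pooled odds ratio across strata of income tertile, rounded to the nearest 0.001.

OR_MH = Σ(aᵢdᵢ/nᵢ) / Σ(bᵢcᵢ/nᵢ), where nᵢ is the stratum total.
Stratum 1 (Low): n = 482; a·d/n = 173·120/482 = 43.0705; b·c/n = 156·33/482 = 10.6805
Stratum 2 (Middle): n = 432; a·d/n = 33·216/432 = 16.5000; b·c/n = 28·155/432 = 10.0463
Stratum 3 (High): n = 509; a·d/n = 157·200/509 = 61.6896; b·c/n = 31·121/509 = 7.3694
OR_MH = (43.0705 + 16.5000 + 61.6896) / (10.6805 + 10.0463 + 7.3694) = 121.2601 / 28.0961 = 4.31590

4.316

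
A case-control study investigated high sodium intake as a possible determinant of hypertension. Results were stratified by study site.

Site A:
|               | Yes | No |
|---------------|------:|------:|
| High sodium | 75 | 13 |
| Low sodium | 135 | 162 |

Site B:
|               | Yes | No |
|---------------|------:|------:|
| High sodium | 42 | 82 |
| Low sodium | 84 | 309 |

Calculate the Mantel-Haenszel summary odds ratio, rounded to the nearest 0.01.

OR_MH = Σ(aᵢdᵢ/nᵢ) / Σ(bᵢcᵢ/nᵢ), where nᵢ is the stratum total.
Stratum 1 (Site A): n = 385; a·d/n = 75·162/385 = 31.5584; b·c/n = 13·135/385 = 4.5584
Stratum 2 (Site B): n = 517; a·d/n = 42·309/517 = 25.1025; b·c/n = 82·84/517 = 13.3230
OR_MH = (31.5584 + 25.1025) / (4.5584 + 13.3230) = 56.6610 / 17.8815 = 3.16870

3.17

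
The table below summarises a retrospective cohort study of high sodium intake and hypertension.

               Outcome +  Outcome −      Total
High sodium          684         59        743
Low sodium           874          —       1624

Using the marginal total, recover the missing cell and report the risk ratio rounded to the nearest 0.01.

The missing cell is in the unexposed row: 1624 − 874 = 750.
So a = 684, b = 59, c = 874, d = 750.
RR = [a/(a+b)] / [c/(c+d)] = (684/743) / (874/1624) = 0.92059/0.53818 = 1.71057

1.71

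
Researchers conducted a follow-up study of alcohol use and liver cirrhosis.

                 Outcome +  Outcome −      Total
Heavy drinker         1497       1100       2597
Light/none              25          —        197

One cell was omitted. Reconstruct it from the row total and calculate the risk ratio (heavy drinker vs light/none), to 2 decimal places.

4.54

The missing cell is in the unexposed row: 197 − 25 = 172.
So a = 1497, b = 1100, c = 25, d = 172.
RR = [a/(a+b)] / [c/(c+d)] = (1497/2597) / (25/197) = 0.57643/0.12690 = 4.54230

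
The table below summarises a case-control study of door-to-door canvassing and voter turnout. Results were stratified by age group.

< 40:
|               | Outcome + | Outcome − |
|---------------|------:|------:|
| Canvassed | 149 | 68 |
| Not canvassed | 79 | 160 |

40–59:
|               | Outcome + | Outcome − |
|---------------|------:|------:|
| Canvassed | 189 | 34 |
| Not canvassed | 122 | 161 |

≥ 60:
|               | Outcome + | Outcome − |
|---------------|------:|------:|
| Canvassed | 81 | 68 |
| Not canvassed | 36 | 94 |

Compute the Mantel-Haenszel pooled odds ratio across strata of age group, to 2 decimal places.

OR_MH = Σ(aᵢdᵢ/nᵢ) / Σ(bᵢcᵢ/nᵢ), where nᵢ is the stratum total.
Stratum 1 (< 40): n = 456; a·d/n = 149·160/456 = 52.2807; b·c/n = 68·79/456 = 11.7807
Stratum 2 (40–59): n = 506; a·d/n = 189·161/506 = 60.1364; b·c/n = 34·122/506 = 8.1976
Stratum 3 (≥ 60): n = 279; a·d/n = 81·94/279 = 27.2903; b·c/n = 68·36/279 = 8.7742
OR_MH = (52.2807 + 60.1364 + 27.2903) / (11.7807 + 8.1976 + 8.7742) = 139.7074 / 28.7525 = 4.85896

4.86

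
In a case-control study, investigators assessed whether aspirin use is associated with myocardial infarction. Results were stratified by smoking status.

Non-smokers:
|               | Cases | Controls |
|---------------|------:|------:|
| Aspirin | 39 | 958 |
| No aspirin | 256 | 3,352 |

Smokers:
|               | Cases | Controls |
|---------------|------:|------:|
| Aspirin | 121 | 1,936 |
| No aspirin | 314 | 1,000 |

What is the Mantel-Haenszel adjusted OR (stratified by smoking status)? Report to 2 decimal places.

OR_MH = Σ(aᵢdᵢ/nᵢ) / Σ(bᵢcᵢ/nᵢ), where nᵢ is the stratum total.
Stratum 1 (Non-smokers): n = 4605; a·d/n = 39·3352/4605 = 28.3883; b·c/n = 958·256/4605 = 53.2569
Stratum 2 (Smokers): n = 3371; a·d/n = 121·1000/3371 = 35.8944; b·c/n = 1936·314/3371 = 180.3334
OR_MH = (28.3883 + 35.8944) / (53.2569 + 180.3334) = 64.2827 / 233.5903 = 0.27519

0.28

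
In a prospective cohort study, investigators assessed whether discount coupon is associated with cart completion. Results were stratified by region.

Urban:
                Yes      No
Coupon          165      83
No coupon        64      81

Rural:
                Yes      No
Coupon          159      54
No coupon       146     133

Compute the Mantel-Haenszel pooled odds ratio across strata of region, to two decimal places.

OR_MH = Σ(aᵢdᵢ/nᵢ) / Σ(bᵢcᵢ/nᵢ), where nᵢ is the stratum total.
Stratum 1 (Urban): n = 393; a·d/n = 165·81/393 = 34.0076; b·c/n = 83·64/393 = 13.5165
Stratum 2 (Rural): n = 492; a·d/n = 159·133/492 = 42.9817; b·c/n = 54·146/492 = 16.0244
OR_MH = (34.0076 + 42.9817) / (13.5165 + 16.0244) = 76.9893 / 29.5409 = 2.60619

2.61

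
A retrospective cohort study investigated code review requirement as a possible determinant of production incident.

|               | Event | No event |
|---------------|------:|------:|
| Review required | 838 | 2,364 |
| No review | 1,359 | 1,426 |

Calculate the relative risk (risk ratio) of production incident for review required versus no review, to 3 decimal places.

Cells: a = 838, b = 2364, c = 1359, d = 1426.
Risk in exposed = 838/3202 = 0.26171; risk in unexposed = 1359/2785 = 0.48797.
RR = 0.26171 / 0.48797 = 0.53633
The risk is 46% lower among the exposed than among the unexposed.

0.536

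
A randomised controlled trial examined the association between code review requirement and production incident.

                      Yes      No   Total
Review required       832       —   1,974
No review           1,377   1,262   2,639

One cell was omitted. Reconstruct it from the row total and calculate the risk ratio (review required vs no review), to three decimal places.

The missing cell is in the exposed row: 1974 − 832 = 1142.
So a = 832, b = 1142, c = 1377, d = 1262.
RR = [a/(a+b)] / [c/(c+d)] = (832/1974) / (1377/2639) = 0.42148/0.52179 = 0.80776

0.808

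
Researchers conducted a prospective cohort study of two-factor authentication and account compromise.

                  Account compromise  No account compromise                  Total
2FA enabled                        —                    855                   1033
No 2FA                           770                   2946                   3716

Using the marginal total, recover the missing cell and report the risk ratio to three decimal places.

The missing cell is in the exposed row: 1033 − 855 = 178.
So a = 178, b = 855, c = 770, d = 2946.
RR = [a/(a+b)] / [c/(c+d)] = (178/1033) / (770/3716) = 0.17231/0.20721 = 0.83158

0.832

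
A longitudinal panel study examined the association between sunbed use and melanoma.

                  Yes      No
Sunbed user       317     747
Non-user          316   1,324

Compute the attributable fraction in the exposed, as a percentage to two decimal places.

35.33

Cells: a = 317, b = 747, c = 316, d = 1324.
Risk in exposed = 317/1064 = 0.29793; risk in unexposed = 316/1640 = 0.19268.
RR = 0.29793/0.19268 = 1.54623
AR% = (RR − 1)/RR × 100 = (1.54623 − 1)/1.54623 × 100 = 35.3266%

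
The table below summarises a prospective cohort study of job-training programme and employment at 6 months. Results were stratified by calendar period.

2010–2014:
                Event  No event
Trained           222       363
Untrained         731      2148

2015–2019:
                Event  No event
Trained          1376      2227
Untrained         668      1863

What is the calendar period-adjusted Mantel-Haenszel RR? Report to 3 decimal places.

1.458

RR_MH = Σ(aᵢ·n₀ᵢ/nᵢ) / Σ(cᵢ·n₁ᵢ/nᵢ), with n₁ᵢ = aᵢ+bᵢ (exposed), n₀ᵢ = cᵢ+dᵢ (unexposed), nᵢ = n₁ᵢ+n₀ᵢ.
Stratum 1 (2010–2014): n₁ = 585, n₀ = 2879, n = 3464; a·n₀/n = 222·2879/3464 = 184.5087; c·n₁/n = 731·585/3464 = 123.4512
Stratum 2 (2015–2019): n₁ = 3603, n₀ = 2531, n = 6134; a·n₀/n = 1376·2531/6134 = 567.7626; c·n₁/n = 668·3603/6134 = 392.3710
RR_MH = (184.5087 + 567.7626) / (123.4512 + 392.3710) = 752.2713 / 515.8223 = 1.45839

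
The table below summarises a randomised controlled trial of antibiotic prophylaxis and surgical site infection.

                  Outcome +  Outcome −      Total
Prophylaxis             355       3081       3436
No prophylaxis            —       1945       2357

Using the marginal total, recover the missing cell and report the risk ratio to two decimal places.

The missing cell is in the unexposed row: 2357 − 1945 = 412.
So a = 355, b = 3081, c = 412, d = 1945.
RR = [a/(a+b)] / [c/(c+d)] = (355/3436) / (412/2357) = 0.10332/0.17480 = 0.59107

0.59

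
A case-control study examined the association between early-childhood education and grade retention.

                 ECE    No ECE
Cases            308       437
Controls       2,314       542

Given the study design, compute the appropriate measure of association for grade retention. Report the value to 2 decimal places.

Reading the table with exposure as columns: a = 308 (ECE, case), b = 2314 (ECE, non-case), c = 437 (No ECE, case), d = 542.
This is a case-control study: participants were sampled on outcome status, so risks in the source population cannot be estimated directly — relative risk is not valid here. The odds ratio is the appropriate measure.
OR = (a·d)/(b·c) = (308 × 542) / (2314 × 437) = 166936 / 1011218 = 0.16508

0.17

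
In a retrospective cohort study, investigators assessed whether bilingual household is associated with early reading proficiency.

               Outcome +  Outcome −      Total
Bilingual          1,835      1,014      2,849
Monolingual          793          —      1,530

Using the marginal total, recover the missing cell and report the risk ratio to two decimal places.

The missing cell is in the unexposed row: 1530 − 793 = 737.
So a = 1835, b = 1014, c = 793, d = 737.
RR = [a/(a+b)] / [c/(c+d)] = (1835/2849) / (793/1530) = 0.64409/0.51830 = 1.24269

1.24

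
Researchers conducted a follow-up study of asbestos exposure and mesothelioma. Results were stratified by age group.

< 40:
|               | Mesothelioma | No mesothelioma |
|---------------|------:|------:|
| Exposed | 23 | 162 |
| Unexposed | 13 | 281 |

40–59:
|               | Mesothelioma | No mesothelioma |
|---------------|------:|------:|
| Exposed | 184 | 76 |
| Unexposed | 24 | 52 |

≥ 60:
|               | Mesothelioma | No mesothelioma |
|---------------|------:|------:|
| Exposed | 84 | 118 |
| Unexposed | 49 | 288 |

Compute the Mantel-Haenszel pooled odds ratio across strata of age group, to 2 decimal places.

4.23

OR_MH = Σ(aᵢdᵢ/nᵢ) / Σ(bᵢcᵢ/nᵢ), where nᵢ is the stratum total.
Stratum 1 (< 40): n = 479; a·d/n = 23·281/479 = 13.4927; b·c/n = 162·13/479 = 4.3967
Stratum 2 (40–59): n = 336; a·d/n = 184·52/336 = 28.4762; b·c/n = 76·24/336 = 5.4286
Stratum 3 (≥ 60): n = 539; a·d/n = 84·288/539 = 44.8831; b·c/n = 118·49/539 = 10.7273
OR_MH = (13.4927 + 28.4762 + 44.8831) / (4.3967 + 5.4286 + 10.7273) = 86.8520 / 20.5525 = 4.22586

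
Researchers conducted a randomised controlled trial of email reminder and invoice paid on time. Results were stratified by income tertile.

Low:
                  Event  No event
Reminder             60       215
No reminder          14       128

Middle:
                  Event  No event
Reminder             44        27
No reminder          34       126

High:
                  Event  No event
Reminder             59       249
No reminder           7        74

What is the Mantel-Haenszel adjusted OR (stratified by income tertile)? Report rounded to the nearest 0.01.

OR_MH = Σ(aᵢdᵢ/nᵢ) / Σ(bᵢcᵢ/nᵢ), where nᵢ is the stratum total.
Stratum 1 (Low): n = 417; a·d/n = 60·128/417 = 18.4173; b·c/n = 215·14/417 = 7.2182
Stratum 2 (Middle): n = 231; a·d/n = 44·126/231 = 24.0000; b·c/n = 27·34/231 = 3.9740
Stratum 3 (High): n = 389; a·d/n = 59·74/389 = 11.2237; b·c/n = 249·7/389 = 4.4807
OR_MH = (18.4173 + 24.0000 + 11.2237) / (7.2182 + 3.9740 + 4.4807) = 53.6409 / 15.6730 = 3.42251

3.42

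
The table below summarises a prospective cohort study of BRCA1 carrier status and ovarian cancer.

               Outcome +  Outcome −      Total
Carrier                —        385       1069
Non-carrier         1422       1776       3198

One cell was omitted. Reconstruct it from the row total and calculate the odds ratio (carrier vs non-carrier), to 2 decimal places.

2.22

The missing cell is in the exposed row: 1069 − 385 = 684.
So a = 684, b = 385, c = 1422, d = 1776.
OR = (a·d)/(b·c) = (684 × 1776) / (385 × 1422) = 1214784 / 547470 = 2.21891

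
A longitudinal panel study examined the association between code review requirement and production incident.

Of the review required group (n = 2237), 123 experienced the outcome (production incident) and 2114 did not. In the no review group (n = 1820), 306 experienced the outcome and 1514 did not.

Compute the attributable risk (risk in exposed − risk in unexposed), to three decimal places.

From the description: a = 123, b = 2114, c = 306, d = 1514.
Risk in exposed = 123/2237 = 0.054984; risk in unexposed = 306/1820 = 0.168132.
Risk difference = 0.054984 − 0.168132 = -0.113148

-0.113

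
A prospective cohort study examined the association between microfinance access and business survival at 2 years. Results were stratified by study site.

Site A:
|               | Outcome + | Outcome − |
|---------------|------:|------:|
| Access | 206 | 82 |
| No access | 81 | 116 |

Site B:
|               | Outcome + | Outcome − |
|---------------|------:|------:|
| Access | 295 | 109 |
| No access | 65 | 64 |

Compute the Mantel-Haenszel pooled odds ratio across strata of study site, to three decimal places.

OR_MH = Σ(aᵢdᵢ/nᵢ) / Σ(bᵢcᵢ/nᵢ), where nᵢ is the stratum total.
Stratum 1 (Site A): n = 485; a·d/n = 206·116/485 = 49.2701; b·c/n = 82·81/485 = 13.6948
Stratum 2 (Site B): n = 533; a·d/n = 295·64/533 = 35.4221; b·c/n = 109·65/533 = 13.2927
OR_MH = (49.2701 + 35.4221) / (13.6948 + 13.2927) = 84.6922 / 26.9875 = 3.13820

3.138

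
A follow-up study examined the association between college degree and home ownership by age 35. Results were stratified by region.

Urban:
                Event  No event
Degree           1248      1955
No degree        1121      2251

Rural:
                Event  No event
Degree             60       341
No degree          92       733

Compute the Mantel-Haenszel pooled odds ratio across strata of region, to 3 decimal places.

1.290

OR_MH = Σ(aᵢdᵢ/nᵢ) / Σ(bᵢcᵢ/nᵢ), where nᵢ is the stratum total.
Stratum 1 (Urban): n = 6575; a·d/n = 1248·2251/6575 = 427.2621; b·c/n = 1955·1121/6575 = 333.3163
Stratum 2 (Rural): n = 1226; a·d/n = 60·733/1226 = 35.8728; b·c/n = 341·92/1226 = 25.5889
OR_MH = (427.2621 + 35.8728) / (333.3163 + 25.5889) = 463.1348 / 358.9053 = 1.29041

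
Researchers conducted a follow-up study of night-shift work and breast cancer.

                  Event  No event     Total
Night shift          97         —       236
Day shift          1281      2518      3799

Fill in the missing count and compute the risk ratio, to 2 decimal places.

1.22

The missing cell is in the exposed row: 236 − 97 = 139.
So a = 97, b = 139, c = 1281, d = 2518.
RR = [a/(a+b)] / [c/(c+d)] = (97/236) / (1281/3799) = 0.41102/0.33719 = 1.21893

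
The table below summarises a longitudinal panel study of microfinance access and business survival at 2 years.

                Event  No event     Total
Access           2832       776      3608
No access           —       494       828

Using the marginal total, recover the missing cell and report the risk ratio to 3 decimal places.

1.946

The missing cell is in the unexposed row: 828 − 494 = 334.
So a = 2832, b = 776, c = 334, d = 494.
RR = [a/(a+b)] / [c/(c+d)] = (2832/3608) / (334/828) = 0.78492/0.40338 = 1.94586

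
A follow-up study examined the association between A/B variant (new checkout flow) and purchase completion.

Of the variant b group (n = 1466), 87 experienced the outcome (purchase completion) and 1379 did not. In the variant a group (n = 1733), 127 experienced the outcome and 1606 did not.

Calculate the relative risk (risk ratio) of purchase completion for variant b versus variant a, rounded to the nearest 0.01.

From the description: a = 87, b = 1379, c = 127, d = 1606.
Risk in exposed = 87/1466 = 0.05935; risk in unexposed = 127/1733 = 0.07328.
RR = 0.05935 / 0.07328 = 0.80980
The risk is 19% lower among the exposed than among the unexposed.

0.81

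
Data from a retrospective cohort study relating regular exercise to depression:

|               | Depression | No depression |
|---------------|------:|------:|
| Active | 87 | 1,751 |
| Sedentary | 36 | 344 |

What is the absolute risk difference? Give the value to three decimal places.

-0.047

Cells: a = 87, b = 1751, c = 36, d = 344.
Risk in exposed = 87/1838 = 0.047334; risk in unexposed = 36/380 = 0.094737.
Risk difference = 0.047334 − 0.094737 = -0.047403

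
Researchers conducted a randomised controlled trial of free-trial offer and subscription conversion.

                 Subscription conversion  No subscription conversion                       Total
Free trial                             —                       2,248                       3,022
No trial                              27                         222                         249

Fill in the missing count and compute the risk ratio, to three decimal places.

The missing cell is in the exposed row: 3022 − 2248 = 774.
So a = 774, b = 2248, c = 27, d = 222.
RR = [a/(a+b)] / [c/(c+d)] = (774/3022) / (27/249) = 0.25612/0.10843 = 2.36201

2.362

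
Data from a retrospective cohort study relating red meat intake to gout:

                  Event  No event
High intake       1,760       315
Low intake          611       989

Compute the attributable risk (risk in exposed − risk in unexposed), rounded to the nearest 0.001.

Cells: a = 1760, b = 315, c = 611, d = 989.
Risk in exposed = 1760/2075 = 0.848193; risk in unexposed = 611/1600 = 0.381875.
Risk difference = 0.848193 − 0.381875 = 0.466318

0.466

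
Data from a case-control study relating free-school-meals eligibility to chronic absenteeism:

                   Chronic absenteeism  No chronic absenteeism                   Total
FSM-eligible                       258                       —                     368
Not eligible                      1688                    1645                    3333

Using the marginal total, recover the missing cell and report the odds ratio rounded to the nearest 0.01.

The missing cell is in the exposed row: 368 − 258 = 110.
So a = 258, b = 110, c = 1688, d = 1645.
OR = (a·d)/(b·c) = (258 × 1645) / (110 × 1688) = 424410 / 185680 = 2.28571

2.29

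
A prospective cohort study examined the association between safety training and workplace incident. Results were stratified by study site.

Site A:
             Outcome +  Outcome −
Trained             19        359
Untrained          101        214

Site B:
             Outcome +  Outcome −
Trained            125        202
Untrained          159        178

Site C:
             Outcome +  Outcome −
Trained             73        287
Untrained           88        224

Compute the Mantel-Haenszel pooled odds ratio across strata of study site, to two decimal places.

0.46

OR_MH = Σ(aᵢdᵢ/nᵢ) / Σ(bᵢcᵢ/nᵢ), where nᵢ is the stratum total.
Stratum 1 (Site A): n = 693; a·d/n = 19·214/693 = 5.8672; b·c/n = 359·101/693 = 52.3218
Stratum 2 (Site B): n = 664; a·d/n = 125·178/664 = 33.5090; b·c/n = 202·159/664 = 48.3705
Stratum 3 (Site C): n = 672; a·d/n = 73·224/672 = 24.3333; b·c/n = 287·88/672 = 37.5833
OR_MH = (5.8672 + 33.5090 + 24.3333) / (52.3218 + 48.3705 + 37.5833) = 63.7096 / 138.2756 = 0.46074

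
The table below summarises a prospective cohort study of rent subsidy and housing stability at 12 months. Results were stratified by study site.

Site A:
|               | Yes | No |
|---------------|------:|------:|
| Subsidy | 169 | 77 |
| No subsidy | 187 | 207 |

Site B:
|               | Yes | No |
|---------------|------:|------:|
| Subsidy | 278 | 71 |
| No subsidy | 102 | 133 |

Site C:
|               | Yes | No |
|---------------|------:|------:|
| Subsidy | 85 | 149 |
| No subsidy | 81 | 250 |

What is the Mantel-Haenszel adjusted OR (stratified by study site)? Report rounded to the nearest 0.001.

2.765

OR_MH = Σ(aᵢdᵢ/nᵢ) / Σ(bᵢcᵢ/nᵢ), where nᵢ is the stratum total.
Stratum 1 (Site A): n = 640; a·d/n = 169·207/640 = 54.6609; b·c/n = 77·187/640 = 22.4984
Stratum 2 (Site B): n = 584; a·d/n = 278·133/584 = 63.3116; b·c/n = 71·102/584 = 12.4007
Stratum 3 (Site C): n = 565; a·d/n = 85·250/565 = 37.6106; b·c/n = 149·81/565 = 21.3611
OR_MH = (54.6609 + 63.3116 + 37.6106) / (22.4984 + 12.4007 + 21.3611) = 155.5832 / 56.2602 = 2.76542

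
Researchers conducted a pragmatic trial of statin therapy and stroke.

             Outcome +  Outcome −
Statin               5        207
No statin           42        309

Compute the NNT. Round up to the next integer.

11

Risk in treated group = 5/212 = 0.02358; risk in control = 42/351 = 0.11966.
Absolute risk reduction = 0.11966 − 0.02358 = 0.09607
NNT = 1 / ARR = 1 / 0.09607 = 10.409 → round up → 11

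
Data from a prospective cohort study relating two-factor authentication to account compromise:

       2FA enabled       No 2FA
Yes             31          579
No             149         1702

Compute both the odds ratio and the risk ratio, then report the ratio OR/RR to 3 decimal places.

0.901

Reading the table with exposure as columns: a = 31 (2FA enabled, case), b = 149 (2FA enabled, non-case), c = 579 (No 2FA, case), d = 1702.
OR = (31·1702)/(149·579) = 52762/86271 = 0.61158
Risk in exposed = 31/180 = 0.17222; risk in unexposed = 579/2281 = 0.25384; RR = 0.67848
OR/RR = 0.61158 / 0.67848 = 0.90141
The outcome is not rare, so the OR lies further from 1 than the RR.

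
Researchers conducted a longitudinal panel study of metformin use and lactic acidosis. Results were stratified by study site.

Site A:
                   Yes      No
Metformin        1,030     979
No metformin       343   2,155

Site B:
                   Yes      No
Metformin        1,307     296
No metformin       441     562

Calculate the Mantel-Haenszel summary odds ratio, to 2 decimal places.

OR_MH = Σ(aᵢdᵢ/nᵢ) / Σ(bᵢcᵢ/nᵢ), where nᵢ is the stratum total.
Stratum 1 (Site A): n = 4507; a·d/n = 1030·2155/4507 = 492.4895; b·c/n = 979·343/4507 = 74.5057
Stratum 2 (Site B): n = 2606; a·d/n = 1307·562/2606 = 281.8626; b·c/n = 296·441/2606 = 50.0906
OR_MH = (492.4895 + 281.8626) / (74.5057 + 50.0906) = 774.3521 / 124.5962 = 6.21489

6.21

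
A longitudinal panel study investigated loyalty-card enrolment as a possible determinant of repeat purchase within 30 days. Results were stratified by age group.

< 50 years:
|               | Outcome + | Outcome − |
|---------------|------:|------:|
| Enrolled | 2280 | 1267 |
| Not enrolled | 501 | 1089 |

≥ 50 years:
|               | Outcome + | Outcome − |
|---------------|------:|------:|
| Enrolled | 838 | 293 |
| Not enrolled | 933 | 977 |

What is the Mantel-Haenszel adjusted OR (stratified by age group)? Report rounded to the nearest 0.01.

OR_MH = Σ(aᵢdᵢ/nᵢ) / Σ(bᵢcᵢ/nᵢ), where nᵢ is the stratum total.
Stratum 1 (< 50 years): n = 5137; a·d/n = 2280·1089/5137 = 483.3405; b·c/n = 1267·501/5137 = 123.5676
Stratum 2 (≥ 50 years): n = 3041; a·d/n = 838·977/3041 = 269.2292; b·c/n = 293·933/3041 = 89.8944
OR_MH = (483.3405 + 269.2292) / (123.5676 + 89.8944) = 752.5697 / 213.4621 = 3.52554

3.53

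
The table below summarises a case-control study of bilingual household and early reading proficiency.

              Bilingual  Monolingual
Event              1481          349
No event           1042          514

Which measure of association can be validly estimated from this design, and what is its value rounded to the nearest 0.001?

Reading the table with exposure as columns: a = 1481 (Bilingual, case), b = 1042 (Bilingual, non-case), c = 349 (Monolingual, case), d = 514.
This is a case-control study: participants were sampled on outcome status, so risks in the source population cannot be estimated directly — relative risk is not valid here. The odds ratio is the appropriate measure.
OR = (a·d)/(b·c) = (1481 × 514) / (1042 × 349) = 761234 / 363658 = 2.09327

2.093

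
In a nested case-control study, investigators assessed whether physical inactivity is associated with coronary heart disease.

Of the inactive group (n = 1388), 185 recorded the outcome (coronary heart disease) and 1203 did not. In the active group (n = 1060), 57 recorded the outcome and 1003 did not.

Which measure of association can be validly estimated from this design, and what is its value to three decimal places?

2.706

From the description: a = 185, b = 1203, c = 57, d = 1003.
This is a nested case-control study: participants were sampled on outcome status, so risks in the source population cannot be estimated directly — relative risk is not valid here. The odds ratio is the appropriate measure.
OR = (a·d)/(b·c) = (185 × 1003) / (1203 × 57) = 185555 / 68571 = 2.70603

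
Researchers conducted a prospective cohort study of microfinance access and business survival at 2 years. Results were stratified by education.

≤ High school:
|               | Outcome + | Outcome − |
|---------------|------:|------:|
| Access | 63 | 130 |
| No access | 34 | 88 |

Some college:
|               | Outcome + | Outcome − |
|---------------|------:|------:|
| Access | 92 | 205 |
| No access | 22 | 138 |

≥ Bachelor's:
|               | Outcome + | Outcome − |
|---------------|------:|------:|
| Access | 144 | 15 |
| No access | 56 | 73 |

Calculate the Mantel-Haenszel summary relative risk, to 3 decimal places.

1.834

RR_MH = Σ(aᵢ·n₀ᵢ/nᵢ) / Σ(cᵢ·n₁ᵢ/nᵢ), with n₁ᵢ = aᵢ+bᵢ (exposed), n₀ᵢ = cᵢ+dᵢ (unexposed), nᵢ = n₁ᵢ+n₀ᵢ.
Stratum 1 (≤ High school): n₁ = 193, n₀ = 122, n = 315; a·n₀/n = 63·122/315 = 24.4000; c·n₁/n = 34·193/315 = 20.8317
Stratum 2 (Some college): n₁ = 297, n₀ = 160, n = 457; a·n₀/n = 92·160/457 = 32.2101; c·n₁/n = 22·297/457 = 14.2976
Stratum 3 (≥ Bachelor's): n₁ = 159, n₀ = 129, n = 288; a·n₀/n = 144·129/288 = 64.5000; c·n₁/n = 56·159/288 = 30.9167
RR_MH = (24.4000 + 32.2101 + 64.5000) / (20.8317 + 14.2976 + 30.9167) = 121.1101 / 66.0460 = 1.83372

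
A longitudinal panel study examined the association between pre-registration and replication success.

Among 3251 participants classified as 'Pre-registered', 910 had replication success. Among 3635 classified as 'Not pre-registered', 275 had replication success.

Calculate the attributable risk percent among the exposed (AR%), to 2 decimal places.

72.97

From the description: a = 910, b = 2341, c = 275, d = 3360.
Risk in exposed = 910/3251 = 0.27991; risk in unexposed = 275/3635 = 0.07565.
RR = 0.27991/0.07565 = 3.69995
AR% = (RR − 1)/RR × 100 = (3.69995 − 1)/3.69995 × 100 = 72.9726%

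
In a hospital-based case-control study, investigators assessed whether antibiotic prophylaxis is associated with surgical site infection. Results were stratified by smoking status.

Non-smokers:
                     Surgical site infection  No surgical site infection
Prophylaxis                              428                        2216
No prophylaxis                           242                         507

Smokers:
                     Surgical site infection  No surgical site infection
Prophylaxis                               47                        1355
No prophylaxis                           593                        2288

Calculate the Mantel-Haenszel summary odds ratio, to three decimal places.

0.258

OR_MH = Σ(aᵢdᵢ/nᵢ) / Σ(bᵢcᵢ/nᵢ), where nᵢ is the stratum total.
Stratum 1 (Non-smokers): n = 3393; a·d/n = 428·507/3393 = 63.9540; b·c/n = 2216·242/3393 = 158.0525
Stratum 2 (Smokers): n = 4283; a·d/n = 47·2288/4283 = 25.1076; b·c/n = 1355·593/4283 = 187.6057
OR_MH = (63.9540 + 25.1076) / (158.0525 + 187.6057) = 89.0617 / 345.6581 = 0.25766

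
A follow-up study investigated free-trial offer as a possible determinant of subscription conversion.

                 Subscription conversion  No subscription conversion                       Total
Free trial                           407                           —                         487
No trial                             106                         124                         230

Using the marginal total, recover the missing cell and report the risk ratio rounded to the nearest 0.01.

The missing cell is in the exposed row: 487 − 407 = 80.
So a = 407, b = 80, c = 106, d = 124.
RR = [a/(a+b)] / [c/(c+d)] = (407/487) / (106/230) = 0.83573/0.46087 = 1.81337

1.81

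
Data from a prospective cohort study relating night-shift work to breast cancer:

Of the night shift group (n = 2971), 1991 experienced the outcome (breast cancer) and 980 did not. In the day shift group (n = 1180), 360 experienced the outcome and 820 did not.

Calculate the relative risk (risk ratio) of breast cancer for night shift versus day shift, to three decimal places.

From the description: a = 1991, b = 980, c = 360, d = 820.
Risk in exposed = 1991/2971 = 0.67014; risk in unexposed = 360/1180 = 0.30508.
RR = 0.67014 / 0.30508 = 2.19659
The risk among the exposed is 2.20 times that among the unexposed.

2.197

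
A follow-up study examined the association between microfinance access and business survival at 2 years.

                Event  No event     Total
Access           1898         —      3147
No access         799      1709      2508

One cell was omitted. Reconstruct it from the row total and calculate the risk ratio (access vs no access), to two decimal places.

The missing cell is in the exposed row: 3147 − 1898 = 1249.
So a = 1898, b = 1249, c = 799, d = 1709.
RR = [a/(a+b)] / [c/(c+d)] = (1898/3147) / (799/2508) = 0.60311/0.31858 = 1.89313

1.89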